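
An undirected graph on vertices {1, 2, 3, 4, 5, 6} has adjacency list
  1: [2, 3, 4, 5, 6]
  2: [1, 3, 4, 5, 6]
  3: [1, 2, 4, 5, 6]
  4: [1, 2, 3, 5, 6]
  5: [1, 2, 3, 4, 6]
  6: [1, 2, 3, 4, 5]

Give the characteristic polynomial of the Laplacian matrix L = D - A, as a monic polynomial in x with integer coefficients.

Each diagonal entry of L is the vertex degree and each off-diagonal entry is -1 where an edge is present, 0 otherwise; in the order [1, 2, 3, 4, 5, 6] the diagonal is [5, 5, 5, 5, 5, 5]. Computing det(xI - L) by cofactor expansion (or equivalently via sum-over-permutations) gives x^6 - 30x^5 + 360x^4 - 2160x^3 + 6480x^2 - 7776x. The coefficient of x^5 equals -trace(L) = -30, matching the sum of degrees.

x^6 - 30x^5 + 360x^4 - 2160x^3 + 6480x^2 - 7776x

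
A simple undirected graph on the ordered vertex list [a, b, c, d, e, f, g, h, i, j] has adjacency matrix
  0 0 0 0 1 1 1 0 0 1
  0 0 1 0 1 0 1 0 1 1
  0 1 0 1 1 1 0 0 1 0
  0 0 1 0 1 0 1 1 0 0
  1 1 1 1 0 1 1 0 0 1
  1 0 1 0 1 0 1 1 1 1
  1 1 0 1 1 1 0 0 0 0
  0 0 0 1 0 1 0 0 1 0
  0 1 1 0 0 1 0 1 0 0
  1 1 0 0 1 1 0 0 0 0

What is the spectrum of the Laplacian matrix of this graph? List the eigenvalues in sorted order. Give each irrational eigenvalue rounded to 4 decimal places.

[0, 2.1812, 3.3354, 3.5130, 4.5694, 5.1959, 6.0256, 6.5029, 7.9858, 8.6909]

Reading degrees in the order [a, b, c, d, e, f, g, h, i, j] gives [4, 5, 5, 4, 7, 7, 5, 3, 4, 4]; set D = diag(4, 5, 5, 4, 7, 7, 5, 3, 4, 4) and form L = D - A. Since every row of L sums to 0, the all-ones vector is in the kernel and 0 is an eigenvalue.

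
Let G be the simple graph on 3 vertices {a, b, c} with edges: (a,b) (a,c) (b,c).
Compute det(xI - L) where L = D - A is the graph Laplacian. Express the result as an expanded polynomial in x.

x^3 - 6x^2 + 9x

With the vertex order [a, b, c], the degrees are [2, 2, 2], giving D = diag(2, 2, 2) and L = D - A. Computing det(xI - L) by cofactor expansion (or equivalently via sum-over-permutations) gives x^3 - 6x^2 + 9x. Since p(0) = det(-L) = 0, x divides p(x). The eigenvalues sum to 6, which equals trace(L) = 2|E|.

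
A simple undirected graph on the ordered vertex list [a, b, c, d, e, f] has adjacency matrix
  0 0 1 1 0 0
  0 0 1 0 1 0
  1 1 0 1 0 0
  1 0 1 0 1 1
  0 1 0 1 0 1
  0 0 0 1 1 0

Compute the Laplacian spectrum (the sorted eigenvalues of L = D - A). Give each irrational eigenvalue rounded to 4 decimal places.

[0, 1.3820, 1.6972, 3.6180, 4, 5.3028]

Each diagonal entry of L is the vertex degree and each off-diagonal entry is -1 where an edge is present, 0 otherwise; in the order [a, b, c, d, e, f] the diagonal is [2, 2, 3, 4, 3, 2]. The multiplicity of 0 as a Laplacian eigenvalue equals the number of connected components. The single zero eigenvalue shows the graph is connected. The largest eigenvalue, 5.3028, is at most the vertex count 6. There is one zero in the spectrum, matching the 1 component.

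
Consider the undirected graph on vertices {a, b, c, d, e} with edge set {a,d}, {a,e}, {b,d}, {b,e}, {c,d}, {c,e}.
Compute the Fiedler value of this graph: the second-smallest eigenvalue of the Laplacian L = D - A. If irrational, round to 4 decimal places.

Reading degrees in the order [a, b, c, d, e] gives [2, 2, 2, 3, 3]; set D = diag(2, 2, 2, 3, 3) and form L = D - A. Computing the eigenvalues of L and sorting gives [0, 2, 2, 3, 5]. The Fiedler value lambda_2 = 2 is strictly positive, so the graph is connected. The largest eigenvalue, 5, is at most the vertex count 5. By the matrix-tree theorem the graph has (1/5) * product of the nonzero eigenvalues = 12 spanning trees.

2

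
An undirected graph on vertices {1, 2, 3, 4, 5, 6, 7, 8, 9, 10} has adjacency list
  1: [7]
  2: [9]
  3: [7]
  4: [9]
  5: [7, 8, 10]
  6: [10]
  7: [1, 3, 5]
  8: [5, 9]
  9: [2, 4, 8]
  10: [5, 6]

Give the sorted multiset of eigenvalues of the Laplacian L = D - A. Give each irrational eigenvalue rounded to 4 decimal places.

With the vertex order [1, 2, 3, 4, 5, 6, 7, 8, 9, 10], the degrees are [1, 1, 1, 1, 3, 1, 3, 2, 3, 2], giving D = diag(1, 1, 1, 1, 3, 1, 3, 2, 3, 2) and L = D - A. Since every row of L sums to 0, the all-ones vector is in the kernel and 0 is an eigenvalue. The single zero eigenvalue shows the graph is connected. By the matrix-tree theorem the graph has (1/10) * product of the nonzero eigenvalues = 1 spanning tree. There is one zero in the spectrum, matching the 1 component.

[0, 0.1772, 0.3300, 1, 1, 1.2293, 2.2486, 3.2174, 4.0502, 4.7472]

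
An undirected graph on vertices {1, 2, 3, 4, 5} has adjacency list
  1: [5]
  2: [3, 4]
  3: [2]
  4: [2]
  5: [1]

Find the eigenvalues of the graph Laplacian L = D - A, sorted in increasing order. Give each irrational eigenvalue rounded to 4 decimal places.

Reading degrees in the order [1, 2, 3, 4, 5] gives [1, 2, 1, 1, 1]; set D = diag(1, 2, 1, 1, 1) and form L = D - A. Diagonalising L (or applying a numerical eigensolver to the 5x5 matrix) gives the spectrum above. The 2 zero eigenvalues correspond to the 2 connected components. There are 2 zeros in the spectrum, matching the 2 components. The largest eigenvalue, 3, is at most the vertex count 5.

[0, 0, 1, 2, 3]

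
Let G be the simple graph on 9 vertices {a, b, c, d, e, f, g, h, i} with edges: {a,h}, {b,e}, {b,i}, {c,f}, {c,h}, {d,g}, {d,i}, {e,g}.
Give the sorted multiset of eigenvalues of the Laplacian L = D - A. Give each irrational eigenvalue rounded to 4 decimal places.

Each diagonal entry of L is the vertex degree and each off-diagonal entry is -1 where an edge is present, 0 otherwise; in the order [a, b, c, d, e, f, g, h, i] the diagonal is [1, 2, 2, 2, 2, 1, 2, 2, 2]. L is symmetric positive semidefinite, so every eigenvalue is real and nonnegative. The 2 zero eigenvalues correspond to the 2 connected components.

[0, 0, 0.5858, 1.3820, 1.3820, 2, 3.4142, 3.6180, 3.6180]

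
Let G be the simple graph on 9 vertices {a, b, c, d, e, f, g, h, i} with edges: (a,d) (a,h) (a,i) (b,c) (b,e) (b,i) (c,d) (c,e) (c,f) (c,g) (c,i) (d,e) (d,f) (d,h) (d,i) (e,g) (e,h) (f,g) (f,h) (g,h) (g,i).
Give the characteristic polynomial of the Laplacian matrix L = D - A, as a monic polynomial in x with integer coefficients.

With the vertex order [a, b, c, d, e, f, g, h, i], the degrees are [3, 3, 6, 6, 5, 4, 5, 5, 5], giving D = diag(3, 3, 6, 6, 5, 4, 5, 5, 5) and L = D - A. Computing det(xI - L) by cofactor expansion (or equivalently via sum-over-permutations) gives x^9 - 42x^8 + 758x^7 - 7668x^6 + 47486x^5 - 184030x^4 + 435043x^3 - 572416x^2 + 320382x. Since p(0) = det(-L) = 0, x divides p(x).

x^9 - 42x^8 + 758x^7 - 7668x^6 + 47486x^5 - 184030x^4 + 435043x^3 - 572416x^2 + 320382x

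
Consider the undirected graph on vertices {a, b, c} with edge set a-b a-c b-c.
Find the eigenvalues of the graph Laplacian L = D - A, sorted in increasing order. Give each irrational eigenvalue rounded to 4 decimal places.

[0, 3, 3]

Reading degrees in the order [a, b, c] gives [2, 2, 2]; set D = diag(2, 2, 2) and form L = D - A. Since every row of L sums to 0, the all-ones vector is in the kernel and 0 is an eigenvalue. By the matrix-tree theorem the graph has (1/3) * product of the nonzero eigenvalues = 3 spanning trees. The eigenvalues sum to 6, which equals trace(L) = 2|E|.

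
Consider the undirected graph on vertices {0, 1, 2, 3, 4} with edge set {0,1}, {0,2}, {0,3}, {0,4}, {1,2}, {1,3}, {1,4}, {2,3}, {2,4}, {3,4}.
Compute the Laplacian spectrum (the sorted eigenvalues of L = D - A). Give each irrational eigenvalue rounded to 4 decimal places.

[0, 5, 5, 5, 5]

Each diagonal entry of L is the vertex degree and each off-diagonal entry is -1 where an edge is present, 0 otherwise; in the order [0, 1, 2, 3, 4] the diagonal is [4, 4, 4, 4, 4]. Diagonalising L (or applying a numerical eigensolver to the 5x5 matrix) gives the spectrum above. There is one zero in the spectrum, matching the 1 component.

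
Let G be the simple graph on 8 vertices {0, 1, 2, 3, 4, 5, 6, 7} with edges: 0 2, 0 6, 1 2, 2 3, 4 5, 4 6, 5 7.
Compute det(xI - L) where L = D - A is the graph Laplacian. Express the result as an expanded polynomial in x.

Each diagonal entry of L is the vertex degree and each off-diagonal entry is -1 where an edge is present, 0 otherwise; in the order [0, 1, 2, 3, 4, 5, 6, 7] the diagonal is [2, 1, 3, 1, 2, 2, 2, 1]. Computing det(xI - L) by cofactor expansion (or equivalently via sum-over-permutations) gives x^8 - 14x^7 + 77x^6 - 212x^5 + 309x^4 - 232x^3 + 79x^2 - 8x. Since p(0) = det(-L) = 0, x divides p(x). The eigenvalues sum to 14, which equals trace(L) = 2|E|.

x^8 - 14x^7 + 77x^6 - 212x^5 + 309x^4 - 232x^3 + 79x^2 - 8x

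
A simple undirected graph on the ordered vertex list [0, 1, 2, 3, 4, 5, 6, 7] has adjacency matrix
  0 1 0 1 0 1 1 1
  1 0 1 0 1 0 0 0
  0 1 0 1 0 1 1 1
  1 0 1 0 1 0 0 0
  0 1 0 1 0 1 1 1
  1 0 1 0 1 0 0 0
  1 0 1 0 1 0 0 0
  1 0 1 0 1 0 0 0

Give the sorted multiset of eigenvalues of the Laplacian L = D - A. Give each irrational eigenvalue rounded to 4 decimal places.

With the vertex order [0, 1, 2, 3, 4, 5, 6, 7], the degrees are [5, 3, 5, 3, 5, 3, 3, 3], giving D = diag(5, 3, 5, 3, 5, 3, 3, 3) and L = D - A. Since every row of L sums to 0, the all-ones vector is in the kernel and 0 is an eigenvalue. The single zero eigenvalue shows the graph is connected.

[0, 3, 3, 3, 3, 5, 5, 8]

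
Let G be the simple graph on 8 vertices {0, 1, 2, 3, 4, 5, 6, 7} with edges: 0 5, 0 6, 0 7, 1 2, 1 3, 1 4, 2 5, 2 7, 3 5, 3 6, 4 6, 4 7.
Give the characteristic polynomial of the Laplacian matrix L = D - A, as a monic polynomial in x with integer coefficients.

x^8 - 24x^7 + 240x^6 - 1296x^5 + 4080x^4 - 7488x^3 + 7424x^2 - 3072x

Reading degrees in the order [0, 1, 2, 3, 4, 5, 6, 7] gives [3, 3, 3, 3, 3, 3, 3, 3]; set D = diag(3, 3, 3, 3, 3, 3, 3, 3) and form L = D - A. L has integer entries, so p(x) = det(xI - L) has integer coefficients. Expanding the determinant yields x^8 - 24x^7 + 240x^6 - 1296x^5 + 4080x^4 - 7488x^3 + 7424x^2 - 3072x. Since p(0) = det(-L) = 0, x divides p(x). The eigenvalues sum to 24, which equals trace(L) = 2|E|.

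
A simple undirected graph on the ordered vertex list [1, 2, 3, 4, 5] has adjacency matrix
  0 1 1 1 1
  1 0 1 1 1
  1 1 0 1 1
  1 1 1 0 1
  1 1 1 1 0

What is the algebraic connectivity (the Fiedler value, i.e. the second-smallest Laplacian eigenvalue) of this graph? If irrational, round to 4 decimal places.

Reading degrees in the order [1, 2, 3, 4, 5] gives [4, 4, 4, 4, 4]; set D = diag(4, 4, 4, 4, 4) and form L = D - A. Computing the eigenvalues of L and sorting gives [0, 5, 5, 5, 5]. The Fiedler value lambda_2 = 5 is strictly positive, so the graph is connected. There is one zero in the spectrum, matching the 1 component. The largest eigenvalue, 5, is at most the vertex count 5.

5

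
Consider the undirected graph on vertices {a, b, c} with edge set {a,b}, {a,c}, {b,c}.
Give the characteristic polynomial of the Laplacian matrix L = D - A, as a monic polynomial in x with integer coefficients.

x^3 - 6x^2 + 9x

Reading degrees in the order [a, b, c] gives [2, 2, 2]; set D = diag(2, 2, 2) and form L = D - A. The eigenvalues of L are [0, 3, 3]; the characteristic polynomial is the product of (x - lambda_i), which multiplies out to x^3 - 6x^2 + 9x. The constant term is 0 because L is singular (the all-ones vector lies in its kernel). The eigenvalues sum to 6, which equals trace(L) = 2|E|.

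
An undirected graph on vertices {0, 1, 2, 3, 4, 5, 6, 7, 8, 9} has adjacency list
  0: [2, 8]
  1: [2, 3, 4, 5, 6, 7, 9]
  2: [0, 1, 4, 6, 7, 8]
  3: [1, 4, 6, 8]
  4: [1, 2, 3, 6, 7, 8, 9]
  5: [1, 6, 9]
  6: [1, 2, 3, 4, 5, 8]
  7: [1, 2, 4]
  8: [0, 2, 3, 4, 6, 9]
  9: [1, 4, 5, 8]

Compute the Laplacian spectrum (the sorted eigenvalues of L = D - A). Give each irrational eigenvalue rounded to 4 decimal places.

[0, 1.7161, 2.5047, 3.1770, 4.1908, 5.4382, 6.8205, 7.4659, 8.1592, 8.5276]

Each diagonal entry of L is the vertex degree and each off-diagonal entry is -1 where an edge is present, 0 otherwise; in the order [0, 1, 2, 3, 4, 5, 6, 7, 8, 9] the diagonal is [2, 7, 6, 4, 7, 3, 6, 3, 6, 4]. Since every row of L sums to 0, the all-ones vector is in the kernel and 0 is an eigenvalue. The single zero eigenvalue shows the graph is connected. By the matrix-tree theorem the graph has (1/10) * product of the nonzero eigenvalues = 110265 spanning trees. The largest eigenvalue, 8.5276, is at most the vertex count 10.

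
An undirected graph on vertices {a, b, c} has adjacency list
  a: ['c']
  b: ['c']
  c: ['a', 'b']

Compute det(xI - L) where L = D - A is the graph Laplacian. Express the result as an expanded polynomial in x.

Each diagonal entry of L is the vertex degree and each off-diagonal entry is -1 where an edge is present, 0 otherwise; in the order [a, b, c] the diagonal is [1, 1, 2]. The eigenvalues of L are [0, 1, 3]; the characteristic polynomial is the product of (x - lambda_i), which multiplies out to x^3 - 4x^2 + 3x. The coefficient of x^2 equals -trace(L) = -4, matching the sum of degrees. There is one zero in the spectrum, matching the 1 component. The largest eigenvalue, 3, is at most the vertex count 3.

x^3 - 4x^2 + 3x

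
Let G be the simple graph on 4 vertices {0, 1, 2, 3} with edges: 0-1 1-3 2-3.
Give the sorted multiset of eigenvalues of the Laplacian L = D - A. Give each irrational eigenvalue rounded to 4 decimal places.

[0, 0.5858, 2, 3.4142]

With the vertex order [0, 1, 2, 3], the degrees are [1, 2, 1, 2], giving D = diag(1, 2, 1, 2) and L = D - A. Diagonalising L (or applying a numerical eigensolver to the 4x4 matrix) gives the spectrum above. The single zero eigenvalue shows the graph is connected. The largest eigenvalue, 3.4142, is at most the vertex count 4. The eigenvalues sum to 6, which equals trace(L) = 2|E|.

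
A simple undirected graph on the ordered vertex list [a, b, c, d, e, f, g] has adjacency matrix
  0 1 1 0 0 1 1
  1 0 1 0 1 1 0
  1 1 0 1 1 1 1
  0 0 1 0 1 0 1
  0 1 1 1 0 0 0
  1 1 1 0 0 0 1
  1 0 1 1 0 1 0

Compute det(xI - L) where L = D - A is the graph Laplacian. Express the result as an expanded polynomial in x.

Reading degrees in the order [a, b, c, d, e, f, g] gives [4, 4, 6, 3, 3, 4, 4]; set D = diag(4, 4, 6, 3, 3, 4, 4) and form L = D - A. L has integer entries, so p(x) = det(xI - L) has integer coefficients. Expanding the determinant yields x^7 - 28x^6 + 319x^5 - 1888x^4 + 6103x^3 - 10180x^2 + 6825x. Since p(0) = det(-L) = 0, x divides p(x). There is one zero in the spectrum, matching the 1 component. The largest eigenvalue, 7, is at most the vertex count 7.

x^7 - 28x^6 + 319x^5 - 1888x^4 + 6103x^3 - 10180x^2 + 6825x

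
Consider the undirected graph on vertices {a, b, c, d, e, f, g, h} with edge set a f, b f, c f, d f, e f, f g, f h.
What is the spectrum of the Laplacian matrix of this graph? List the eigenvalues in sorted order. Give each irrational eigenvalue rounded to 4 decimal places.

With the vertex order [a, b, c, d, e, f, g, h], the degrees are [1, 1, 1, 1, 1, 7, 1, 1], giving D = diag(1, 1, 1, 1, 1, 7, 1, 1) and L = D - A. L is symmetric positive semidefinite, so every eigenvalue is real and nonnegative. The single zero eigenvalue shows the graph is connected. The eigenvalues sum to 14, which equals trace(L) = 2|E|.

[0, 1, 1, 1, 1, 1, 1, 8]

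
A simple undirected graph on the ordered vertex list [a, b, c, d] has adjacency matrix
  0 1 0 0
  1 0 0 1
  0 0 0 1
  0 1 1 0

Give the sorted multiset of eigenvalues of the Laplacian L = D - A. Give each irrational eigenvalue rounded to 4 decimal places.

[0, 0.5858, 2, 3.4142]

Each diagonal entry of L is the vertex degree and each off-diagonal entry is -1 where an edge is present, 0 otherwise; in the order [a, b, c, d] the diagonal is [1, 2, 1, 2]. Since every row of L sums to 0, the all-ones vector is in the kernel and 0 is an eigenvalue. The eigenvalues sum to 6, which equals trace(L) = 2|E|.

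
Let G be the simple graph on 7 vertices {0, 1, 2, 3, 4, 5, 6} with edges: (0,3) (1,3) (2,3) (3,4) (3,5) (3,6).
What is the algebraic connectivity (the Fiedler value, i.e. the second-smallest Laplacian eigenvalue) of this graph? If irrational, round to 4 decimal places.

1

With the vertex order [0, 1, 2, 3, 4, 5, 6], the degrees are [1, 1, 1, 6, 1, 1, 1], giving D = diag(1, 1, 1, 6, 1, 1, 1) and L = D - A. The sorted Laplacian eigenvalues are [0, 1, 1, 1, 1, 1, 7]; the algebraic connectivity is the second entry, 1. The largest eigenvalue, 7, is at most the vertex count 7. There is one zero in the spectrum, matching the 1 component.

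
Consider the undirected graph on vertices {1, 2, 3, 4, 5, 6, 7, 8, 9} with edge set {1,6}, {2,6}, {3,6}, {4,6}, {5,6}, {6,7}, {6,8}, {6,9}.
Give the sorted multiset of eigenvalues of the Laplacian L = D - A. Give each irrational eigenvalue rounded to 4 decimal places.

Reading degrees in the order [1, 2, 3, 4, 5, 6, 7, 8, 9] gives [1, 1, 1, 1, 1, 8, 1, 1, 1]; set D = diag(1, 1, 1, 1, 1, 8, 1, 1, 1) and form L = D - A. The multiplicity of 0 as a Laplacian eigenvalue equals the number of connected components. The eigenvalues sum to 16, which equals trace(L) = 2|E|. There is one zero in the spectrum, matching the 1 component.

[0, 1, 1, 1, 1, 1, 1, 1, 9]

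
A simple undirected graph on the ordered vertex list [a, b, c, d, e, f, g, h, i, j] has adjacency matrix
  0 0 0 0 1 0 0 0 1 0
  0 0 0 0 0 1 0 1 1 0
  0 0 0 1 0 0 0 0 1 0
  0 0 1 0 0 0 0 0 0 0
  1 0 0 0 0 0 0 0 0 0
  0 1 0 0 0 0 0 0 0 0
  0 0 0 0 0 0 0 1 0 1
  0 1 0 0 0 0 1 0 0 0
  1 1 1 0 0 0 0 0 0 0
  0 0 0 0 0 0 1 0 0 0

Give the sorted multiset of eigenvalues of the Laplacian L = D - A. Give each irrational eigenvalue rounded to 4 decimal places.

[0, 0.1700, 0.3820, 0.5078, 1.3820, 1.6959, 2.6180, 2.8758, 3.6180, 4.7505]

With the vertex order [a, b, c, d, e, f, g, h, i, j], the degrees are [2, 3, 2, 1, 1, 1, 2, 2, 3, 1], giving D = diag(2, 3, 2, 1, 1, 1, 2, 2, 3, 1) and L = D - A. L is symmetric positive semidefinite, so every eigenvalue is real and nonnegative.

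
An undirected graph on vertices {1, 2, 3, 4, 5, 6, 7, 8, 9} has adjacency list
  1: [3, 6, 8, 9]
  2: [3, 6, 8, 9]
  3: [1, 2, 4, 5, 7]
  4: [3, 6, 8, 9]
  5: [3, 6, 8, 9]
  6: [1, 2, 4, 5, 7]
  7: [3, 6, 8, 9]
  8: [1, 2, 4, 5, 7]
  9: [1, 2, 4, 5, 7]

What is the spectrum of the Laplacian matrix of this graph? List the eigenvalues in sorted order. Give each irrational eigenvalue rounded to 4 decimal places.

[0, 4, 4, 4, 4, 5, 5, 5, 9]

With the vertex order [1, 2, 3, 4, 5, 6, 7, 8, 9], the degrees are [4, 4, 5, 4, 4, 5, 4, 5, 5], giving D = diag(4, 4, 5, 4, 4, 5, 4, 5, 5) and L = D - A. L is symmetric positive semidefinite, so every eigenvalue is real and nonnegative. The single zero eigenvalue shows the graph is connected. There is one zero in the spectrum, matching the 1 component.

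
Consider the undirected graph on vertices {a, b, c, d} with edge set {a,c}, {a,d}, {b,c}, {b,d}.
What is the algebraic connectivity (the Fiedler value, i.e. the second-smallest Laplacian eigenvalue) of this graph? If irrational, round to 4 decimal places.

Each diagonal entry of L is the vertex degree and each off-diagonal entry is -1 where an edge is present, 0 otherwise; in the order [a, b, c, d] the diagonal is [2, 2, 2, 2]. Computing the eigenvalues of L and sorting gives [0, 2, 2, 4]. The Fiedler value lambda_2 = 2 is strictly positive, so the graph is connected.

2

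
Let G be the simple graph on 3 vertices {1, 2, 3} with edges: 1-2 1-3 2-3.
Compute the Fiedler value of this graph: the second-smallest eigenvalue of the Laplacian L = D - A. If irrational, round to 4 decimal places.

Each diagonal entry of L is the vertex degree and each off-diagonal entry is -1 where an edge is present, 0 otherwise; in the order [1, 2, 3] the diagonal is [2, 2, 2]. The smallest Laplacian eigenvalue is always 0. The next one, lambda_2 = 3, measures how hard the graph is to disconnect: larger values mean better connectivity.

3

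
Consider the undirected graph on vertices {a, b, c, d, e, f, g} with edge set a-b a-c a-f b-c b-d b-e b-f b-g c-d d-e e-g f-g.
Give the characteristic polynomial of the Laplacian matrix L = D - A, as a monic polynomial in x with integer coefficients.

x^7 - 24x^6 + 231x^5 - 1140x^4 + 3036x^3 - 4128x^2 + 2240x

Each diagonal entry of L is the vertex degree and each off-diagonal entry is -1 where an edge is present, 0 otherwise; in the order [a, b, c, d, e, f, g] the diagonal is [3, 6, 3, 3, 3, 3, 3]. Computing det(xI - L) by cofactor expansion (or equivalently via sum-over-permutations) gives x^7 - 24x^6 + 231x^5 - 1140x^4 + 3036x^3 - 4128x^2 + 2240x. Since p(0) = det(-L) = 0, x divides p(x). There is one zero in the spectrum, matching the 1 component.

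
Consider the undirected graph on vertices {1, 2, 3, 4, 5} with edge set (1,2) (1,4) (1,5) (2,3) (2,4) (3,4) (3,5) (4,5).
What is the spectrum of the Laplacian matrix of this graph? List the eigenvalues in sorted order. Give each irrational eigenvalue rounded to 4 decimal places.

Each diagonal entry of L is the vertex degree and each off-diagonal entry is -1 where an edge is present, 0 otherwise; in the order [1, 2, 3, 4, 5] the diagonal is [3, 3, 3, 4, 3]. Diagonalising L (or applying a numerical eigensolver to the 5x5 matrix) gives the spectrum above. The largest eigenvalue, 5, is at most the vertex count 5.

[0, 3, 3, 5, 5]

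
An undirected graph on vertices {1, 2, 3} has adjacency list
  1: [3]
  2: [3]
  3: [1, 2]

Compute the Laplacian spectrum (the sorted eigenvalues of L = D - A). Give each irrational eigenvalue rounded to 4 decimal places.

With the vertex order [1, 2, 3], the degrees are [1, 1, 2], giving D = diag(1, 1, 2) and L = D - A. The multiplicity of 0 as a Laplacian eigenvalue equals the number of connected components. There is one zero in the spectrum, matching the 1 component.

[0, 1, 3]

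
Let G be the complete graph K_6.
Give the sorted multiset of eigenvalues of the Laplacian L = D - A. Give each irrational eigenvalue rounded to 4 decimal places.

The graph has 6 vertices and degree multiset [5, 5, 5, 5, 5, 5]; D is the diagonal matrix of degrees and L = D - A. Since every row of L sums to 0, the all-ones vector is in the kernel and 0 is an eigenvalue. The largest eigenvalue, 6, is at most the vertex count 6.

[0, 6, 6, 6, 6, 6]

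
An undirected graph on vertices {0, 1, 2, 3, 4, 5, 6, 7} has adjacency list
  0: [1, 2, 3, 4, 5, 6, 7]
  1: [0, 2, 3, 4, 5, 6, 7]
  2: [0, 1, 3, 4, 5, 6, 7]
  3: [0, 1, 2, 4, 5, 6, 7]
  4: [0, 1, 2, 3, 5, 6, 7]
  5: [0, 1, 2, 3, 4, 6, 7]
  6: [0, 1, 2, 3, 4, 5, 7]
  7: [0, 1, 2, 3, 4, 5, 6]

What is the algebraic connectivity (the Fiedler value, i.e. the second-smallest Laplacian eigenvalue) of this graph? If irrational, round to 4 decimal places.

8

Reading degrees in the order [0, 1, 2, 3, 4, 5, 6, 7] gives [7, 7, 7, 7, 7, 7, 7, 7]; set D = diag(7, 7, 7, 7, 7, 7, 7, 7) and form L = D - A. Computing the eigenvalues of L and sorting gives [0, 8, 8, 8, 8, 8, 8, 8]. The Fiedler value lambda_2 = 8 is strictly positive, so the graph is connected. The largest eigenvalue, 8, is at most the vertex count 8. By the matrix-tree theorem the graph has (1/8) * product of the nonzero eigenvalues = 262144 spanning trees.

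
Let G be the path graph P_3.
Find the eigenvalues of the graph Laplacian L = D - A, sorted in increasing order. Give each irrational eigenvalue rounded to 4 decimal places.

[0, 1, 3]

The graph has 3 vertices and degree multiset [2, 1, 1]; D is the diagonal matrix of degrees and L = D - A. L is symmetric positive semidefinite, so every eigenvalue is real and nonnegative. The single zero eigenvalue shows the graph is connected. There is one zero in the spectrum, matching the 1 component.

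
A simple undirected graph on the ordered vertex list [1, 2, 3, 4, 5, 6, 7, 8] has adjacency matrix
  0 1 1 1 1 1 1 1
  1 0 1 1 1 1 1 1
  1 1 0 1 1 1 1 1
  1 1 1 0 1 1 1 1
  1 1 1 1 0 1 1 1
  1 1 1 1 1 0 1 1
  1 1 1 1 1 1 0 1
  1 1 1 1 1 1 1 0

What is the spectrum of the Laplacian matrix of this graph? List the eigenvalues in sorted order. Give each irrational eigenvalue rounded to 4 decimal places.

Each diagonal entry of L is the vertex degree and each off-diagonal entry is -1 where an edge is present, 0 otherwise; in the order [1, 2, 3, 4, 5, 6, 7, 8] the diagonal is [7, 7, 7, 7, 7, 7, 7, 7]. Diagonalising L (or applying a numerical eigensolver to the 8x8 matrix) gives the spectrum above. The single zero eigenvalue shows the graph is connected. There is one zero in the spectrum, matching the 1 component.

[0, 8, 8, 8, 8, 8, 8, 8]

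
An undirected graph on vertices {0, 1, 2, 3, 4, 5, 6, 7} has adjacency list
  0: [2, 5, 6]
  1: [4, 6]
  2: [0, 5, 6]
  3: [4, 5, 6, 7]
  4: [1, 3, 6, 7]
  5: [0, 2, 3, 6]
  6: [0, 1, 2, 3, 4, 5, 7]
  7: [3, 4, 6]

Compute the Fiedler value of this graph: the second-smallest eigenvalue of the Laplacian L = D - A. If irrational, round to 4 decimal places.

Reading degrees in the order [0, 1, 2, 3, 4, 5, 6, 7] gives [3, 2, 3, 4, 4, 4, 7, 3]; set D = diag(3, 2, 3, 4, 4, 4, 7, 3) and form L = D - A. Computing the eigenvalues of L and sorting gives [0, 1.3403, 2.1451, 4, 4, 4.8549, 5.6597, 8]. The Fiedler value lambda_2 = 1.3403 is strictly positive, so the graph is connected. There is one zero in the spectrum, matching the 1 component. By the matrix-tree theorem the graph has (1/8) * product of the nonzero eigenvalues = 1264 spanning trees.

1.3403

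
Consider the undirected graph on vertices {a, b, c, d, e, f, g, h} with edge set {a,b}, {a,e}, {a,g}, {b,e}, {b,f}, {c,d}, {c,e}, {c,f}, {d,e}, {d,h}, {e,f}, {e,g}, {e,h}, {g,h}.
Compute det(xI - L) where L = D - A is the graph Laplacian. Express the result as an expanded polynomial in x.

Reading degrees in the order [a, b, c, d, e, f, g, h] gives [3, 3, 3, 3, 7, 3, 3, 3]; set D = diag(3, 3, 3, 3, 7, 3, 3, 3) and form L = D - A. L has integer entries, so p(x) = det(xI - L) has integer coefficients. Expanding the determinant yields x^8 - 28x^7 + 322x^6 - 1974x^5 + 6965x^4 - 14126x^3 + 15225x^2 - 6728x. The constant term is 0 because L is singular (the all-ones vector lies in its kernel). By the matrix-tree theorem the graph has (1/8) * product of the nonzero eigenvalues = 841 spanning trees.

x^8 - 28x^7 + 322x^6 - 1974x^5 + 6965x^4 - 14126x^3 + 15225x^2 - 6728x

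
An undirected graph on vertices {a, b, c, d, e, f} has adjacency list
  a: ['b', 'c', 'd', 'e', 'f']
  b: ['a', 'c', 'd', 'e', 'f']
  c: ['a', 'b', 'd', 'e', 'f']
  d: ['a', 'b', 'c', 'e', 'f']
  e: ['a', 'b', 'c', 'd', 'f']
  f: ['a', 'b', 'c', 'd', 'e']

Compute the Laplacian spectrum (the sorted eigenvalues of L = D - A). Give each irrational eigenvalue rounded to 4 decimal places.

Each diagonal entry of L is the vertex degree and each off-diagonal entry is -1 where an edge is present, 0 otherwise; in the order [a, b, c, d, e, f] the diagonal is [5, 5, 5, 5, 5, 5]. Diagonalising L (or applying a numerical eigensolver to the 6x6 matrix) gives the spectrum above. By the matrix-tree theorem the graph has (1/6) * product of the nonzero eigenvalues = 1296 spanning trees.

[0, 6, 6, 6, 6, 6]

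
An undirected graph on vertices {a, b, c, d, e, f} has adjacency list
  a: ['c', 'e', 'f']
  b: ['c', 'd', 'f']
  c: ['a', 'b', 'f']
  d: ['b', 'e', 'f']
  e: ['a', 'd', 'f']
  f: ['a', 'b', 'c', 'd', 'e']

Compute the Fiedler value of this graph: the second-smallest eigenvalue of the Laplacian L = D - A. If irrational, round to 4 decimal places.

With the vertex order [a, b, c, d, e, f], the degrees are [3, 3, 3, 3, 3, 5], giving D = diag(3, 3, 3, 3, 3, 5) and L = D - A. The smallest Laplacian eigenvalue is always 0. The next one, lambda_2 = 2.3820, measures how hard the graph is to disconnect: larger values mean better connectivity. By the matrix-tree theorem the graph has (1/6) * product of the nonzero eigenvalues = 121 spanning trees.

2.3820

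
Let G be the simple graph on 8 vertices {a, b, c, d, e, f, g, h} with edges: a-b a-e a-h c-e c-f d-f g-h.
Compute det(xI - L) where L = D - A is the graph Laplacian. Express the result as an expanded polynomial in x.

x^8 - 14x^7 + 77x^6 - 212x^5 + 308x^4 - 228x^3 + 76x^2 - 8x

Each diagonal entry of L is the vertex degree and each off-diagonal entry is -1 where an edge is present, 0 otherwise; in the order [a, b, c, d, e, f, g, h] the diagonal is [3, 1, 2, 1, 2, 2, 1, 2]. Computing det(xI - L) by cofactor expansion (or equivalently via sum-over-permutations) gives x^8 - 14x^7 + 77x^6 - 212x^5 + 308x^4 - 228x^3 + 76x^2 - 8x. The coefficient of x^7 equals -trace(L) = -14, matching the sum of degrees. The eigenvalues sum to 14, which equals trace(L) = 2|E|.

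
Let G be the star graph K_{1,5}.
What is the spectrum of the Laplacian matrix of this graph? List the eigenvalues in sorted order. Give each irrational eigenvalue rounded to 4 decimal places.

The graph has 6 vertices and degree multiset [5, 1, 1, 1, 1, 1]; D is the diagonal matrix of degrees and L = D - A. L is symmetric positive semidefinite, so every eigenvalue is real and nonnegative. The largest eigenvalue, 6, is at most the vertex count 6. The eigenvalues sum to 10, which equals trace(L) = 2|E|.

[0, 1, 1, 1, 1, 6]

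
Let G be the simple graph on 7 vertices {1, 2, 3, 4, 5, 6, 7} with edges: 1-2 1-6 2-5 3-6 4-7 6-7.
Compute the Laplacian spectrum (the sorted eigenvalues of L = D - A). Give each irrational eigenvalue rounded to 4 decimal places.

Each diagonal entry of L is the vertex degree and each off-diagonal entry is -1 where an edge is present, 0 otherwise; in the order [1, 2, 3, 4, 5, 6, 7] the diagonal is [2, 2, 1, 1, 1, 3, 2]. Since every row of L sums to 0, the all-ones vector is in the kernel and 0 is an eigenvalue. The eigenvalues sum to 12, which equals trace(L) = 2|E|.

[0, 0.2603, 0.6262, 1.4055, 2.2742, 3.0996, 4.3342]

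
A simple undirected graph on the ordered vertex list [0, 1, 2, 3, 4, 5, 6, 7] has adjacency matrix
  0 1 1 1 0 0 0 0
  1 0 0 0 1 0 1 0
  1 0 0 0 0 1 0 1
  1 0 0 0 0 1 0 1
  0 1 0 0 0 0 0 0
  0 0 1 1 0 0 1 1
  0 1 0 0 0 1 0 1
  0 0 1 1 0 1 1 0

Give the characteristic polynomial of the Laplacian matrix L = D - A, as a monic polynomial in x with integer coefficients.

x^8 - 24x^7 + 237x^6 - 1240x^5 + 3679x^4 - 6104x^3 + 5107x^2 - 1560x

Reading degrees in the order [0, 1, 2, 3, 4, 5, 6, 7] gives [3, 3, 3, 3, 1, 4, 3, 4]; set D = diag(3, 3, 3, 3, 1, 4, 3, 4) and form L = D - A. Computing det(xI - L) by cofactor expansion (or equivalently via sum-over-permutations) gives x^8 - 24x^7 + 237x^6 - 1240x^5 + 3679x^4 - 6104x^3 + 5107x^2 - 1560x. The coefficient of x^7 equals -trace(L) = -24, matching the sum of degrees. The eigenvalues sum to 24, which equals trace(L) = 2|E|. The largest eigenvalue, 5.7321, is at most the vertex count 8.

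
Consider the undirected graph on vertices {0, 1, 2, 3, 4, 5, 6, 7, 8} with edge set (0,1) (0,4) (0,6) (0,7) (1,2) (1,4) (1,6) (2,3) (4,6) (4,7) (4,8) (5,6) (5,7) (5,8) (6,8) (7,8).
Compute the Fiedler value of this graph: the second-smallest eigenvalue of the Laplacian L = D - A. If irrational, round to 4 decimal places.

With the vertex order [0, 1, 2, 3, 4, 5, 6, 7, 8], the degrees are [4, 4, 2, 1, 5, 3, 5, 4, 4], giving D = diag(4, 4, 2, 1, 5, 3, 5, 4, 4) and L = D - A. The smallest Laplacian eigenvalue is always 0. The next one, lambda_2 = 0.3909, measures how hard the graph is to disconnect: larger values mean better connectivity. The eigenvalues sum to 32, which equals trace(L) = 2|E|. By the matrix-tree theorem the graph has (1/9) * product of the nonzero eigenvalues = 1015 spanning trees.

0.3909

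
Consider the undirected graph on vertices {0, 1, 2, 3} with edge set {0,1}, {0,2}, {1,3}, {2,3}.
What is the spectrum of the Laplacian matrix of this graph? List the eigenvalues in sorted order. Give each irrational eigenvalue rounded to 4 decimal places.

With the vertex order [0, 1, 2, 3], the degrees are [2, 2, 2, 2], giving D = diag(2, 2, 2, 2) and L = D - A. Diagonalising L (or applying a numerical eigensolver to the 4x4 matrix) gives the spectrum above. The single zero eigenvalue shows the graph is connected. The eigenvalues sum to 8, which equals trace(L) = 2|E|.

[0, 2, 2, 4]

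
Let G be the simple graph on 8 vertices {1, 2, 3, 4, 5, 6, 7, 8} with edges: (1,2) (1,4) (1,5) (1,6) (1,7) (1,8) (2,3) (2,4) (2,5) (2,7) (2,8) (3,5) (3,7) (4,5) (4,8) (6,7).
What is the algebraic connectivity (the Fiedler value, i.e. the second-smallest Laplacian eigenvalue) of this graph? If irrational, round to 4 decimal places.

Each diagonal entry of L is the vertex degree and each off-diagonal entry is -1 where an edge is present, 0 otherwise; in the order [1, 2, 3, 4, 5, 6, 7, 8] the diagonal is [6, 6, 3, 4, 4, 2, 4, 3]. Computing the eigenvalues of L and sorting gives [0, 1.6700, 2.3249, 3.7597, 4.6350, 5.3914, 6.9860, 7.2329]. The Fiedler value lambda_2 = 1.6700 is strictly positive, so the graph is connected. By the matrix-tree theorem the graph has (1/8) * product of the nonzero eigenvalues = 2304 spanning trees.

1.6700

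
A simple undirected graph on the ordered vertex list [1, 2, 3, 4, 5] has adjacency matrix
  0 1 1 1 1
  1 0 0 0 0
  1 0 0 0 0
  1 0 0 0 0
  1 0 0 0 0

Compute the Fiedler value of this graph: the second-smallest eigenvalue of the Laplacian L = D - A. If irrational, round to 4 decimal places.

1

Reading degrees in the order [1, 2, 3, 4, 5] gives [4, 1, 1, 1, 1]; set D = diag(4, 1, 1, 1, 1) and form L = D - A. The sorted Laplacian eigenvalues are [0, 1, 1, 1, 5]; the algebraic connectivity is the second entry, 1. There is one zero in the spectrum, matching the 1 component. The eigenvalues sum to 8, which equals trace(L) = 2|E|.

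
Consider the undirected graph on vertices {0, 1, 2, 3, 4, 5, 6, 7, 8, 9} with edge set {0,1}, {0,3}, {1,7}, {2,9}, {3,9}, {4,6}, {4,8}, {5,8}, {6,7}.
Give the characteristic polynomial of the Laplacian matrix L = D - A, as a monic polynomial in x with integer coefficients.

Each diagonal entry of L is the vertex degree and each off-diagonal entry is -1 where an edge is present, 0 otherwise; in the order [0, 1, 2, 3, 4, 5, 6, 7, 8, 9] the diagonal is [2, 2, 1, 2, 2, 1, 2, 2, 2, 2]. Computing det(xI - L) by cofactor expansion (or equivalently via sum-over-permutations) gives x^10 - 18x^9 + 136x^8 - 560x^7 + 1365x^6 - 2002x^5 + 1716x^4 - 792x^3 + 165x^2 - 10x. The coefficient of x^9 equals -trace(L) = -18, matching the sum of degrees. By the matrix-tree theorem the graph has (1/10) * product of the nonzero eigenvalues = 1 spanning tree. The largest eigenvalue, 3.9021, is at most the vertex count 10.

x^10 - 18x^9 + 136x^8 - 560x^7 + 1365x^6 - 2002x^5 + 1716x^4 - 792x^3 + 165x^2 - 10x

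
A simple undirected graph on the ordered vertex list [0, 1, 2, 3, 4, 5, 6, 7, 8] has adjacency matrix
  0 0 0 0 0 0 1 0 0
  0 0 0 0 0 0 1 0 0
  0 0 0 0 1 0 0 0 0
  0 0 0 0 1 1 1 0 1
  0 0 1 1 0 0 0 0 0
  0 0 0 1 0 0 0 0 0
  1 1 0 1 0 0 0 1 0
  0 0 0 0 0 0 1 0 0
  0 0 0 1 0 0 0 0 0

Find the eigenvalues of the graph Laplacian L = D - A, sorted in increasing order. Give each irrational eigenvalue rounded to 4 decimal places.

Reading degrees in the order [0, 1, 2, 3, 4, 5, 6, 7, 8] gives [1, 1, 1, 4, 2, 1, 4, 1, 1]; set D = diag(1, 1, 1, 4, 2, 1, 4, 1, 1) and form L = D - A. L is symmetric positive semidefinite, so every eigenvalue is real and nonnegative. The single zero eigenvalue shows the graph is connected. The eigenvalues sum to 16, which equals trace(L) = 2|E|.

[0, 0.2825, 0.5784, 1, 1, 1, 2.3735, 4.0864, 5.6793]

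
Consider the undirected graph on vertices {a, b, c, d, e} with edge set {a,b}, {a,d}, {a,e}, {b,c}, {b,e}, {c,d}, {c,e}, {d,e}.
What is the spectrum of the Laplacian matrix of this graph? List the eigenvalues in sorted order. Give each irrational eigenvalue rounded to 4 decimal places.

Each diagonal entry of L is the vertex degree and each off-diagonal entry is -1 where an edge is present, 0 otherwise; in the order [a, b, c, d, e] the diagonal is [3, 3, 3, 3, 4]. The multiplicity of 0 as a Laplacian eigenvalue equals the number of connected components. The single zero eigenvalue shows the graph is connected.

[0, 3, 3, 5, 5]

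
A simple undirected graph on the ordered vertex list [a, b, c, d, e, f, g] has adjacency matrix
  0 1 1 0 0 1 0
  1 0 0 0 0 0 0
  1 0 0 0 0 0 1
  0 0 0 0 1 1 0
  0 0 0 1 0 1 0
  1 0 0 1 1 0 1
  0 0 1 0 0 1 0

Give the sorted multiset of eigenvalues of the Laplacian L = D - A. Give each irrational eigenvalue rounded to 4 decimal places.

Reading degrees in the order [a, b, c, d, e, f, g] gives [3, 1, 2, 2, 2, 4, 2]; set D = diag(3, 1, 2, 2, 2, 4, 2) and form L = D - A. L is symmetric positive semidefinite, so every eigenvalue is real and nonnegative.

[0, 0.5858, 1, 2.5858, 3, 3.4142, 5.4142]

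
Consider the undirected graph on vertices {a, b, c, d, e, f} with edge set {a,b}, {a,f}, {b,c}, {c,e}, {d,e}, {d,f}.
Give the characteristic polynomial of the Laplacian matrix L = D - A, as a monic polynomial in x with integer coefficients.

Each diagonal entry of L is the vertex degree and each off-diagonal entry is -1 where an edge is present, 0 otherwise; in the order [a, b, c, d, e, f] the diagonal is [2, 2, 2, 2, 2, 2]. The eigenvalues of L are [0, 1, 1, 3, 3, 4]; the characteristic polynomial is the product of (x - lambda_i), which multiplies out to x^6 - 12x^5 + 54x^4 - 112x^3 + 105x^2 - 36x. The coefficient of x^5 equals -trace(L) = -12, matching the sum of degrees.

x^6 - 12x^5 + 54x^4 - 112x^3 + 105x^2 - 36x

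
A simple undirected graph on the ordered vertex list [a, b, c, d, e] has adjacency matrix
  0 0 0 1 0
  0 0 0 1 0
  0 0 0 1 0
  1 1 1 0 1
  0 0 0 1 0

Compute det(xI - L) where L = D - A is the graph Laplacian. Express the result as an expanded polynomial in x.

Reading degrees in the order [a, b, c, d, e] gives [1, 1, 1, 4, 1]; set D = diag(1, 1, 1, 4, 1) and form L = D - A. L has integer entries, so p(x) = det(xI - L) has integer coefficients. Expanding the determinant yields x^5 - 8x^4 + 18x^3 - 16x^2 + 5x. Since p(0) = det(-L) = 0, x divides p(x). By the matrix-tree theorem the graph has (1/5) * product of the nonzero eigenvalues = 1 spanning tree.

x^5 - 8x^4 + 18x^3 - 16x^2 + 5x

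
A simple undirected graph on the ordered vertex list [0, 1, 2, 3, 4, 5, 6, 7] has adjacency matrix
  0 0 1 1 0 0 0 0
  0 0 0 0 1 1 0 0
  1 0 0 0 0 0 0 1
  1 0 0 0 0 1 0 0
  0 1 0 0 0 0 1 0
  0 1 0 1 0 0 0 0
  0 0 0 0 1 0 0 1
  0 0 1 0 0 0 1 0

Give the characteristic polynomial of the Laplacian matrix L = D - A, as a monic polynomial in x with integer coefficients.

Reading degrees in the order [0, 1, 2, 3, 4, 5, 6, 7] gives [2, 2, 2, 2, 2, 2, 2, 2]; set D = diag(2, 2, 2, 2, 2, 2, 2, 2) and form L = D - A. L has integer entries, so p(x) = det(xI - L) has integer coefficients. Expanding the determinant yields x^8 - 16x^7 + 104x^6 - 352x^5 + 660x^4 - 672x^3 + 336x^2 - 64x. The constant term is 0 because L is singular (the all-ones vector lies in its kernel). By the matrix-tree theorem the graph has (1/8) * product of the nonzero eigenvalues = 8 spanning trees. The eigenvalues sum to 16, which equals trace(L) = 2|E|.

x^8 - 16x^7 + 104x^6 - 352x^5 + 660x^4 - 672x^3 + 336x^2 - 64x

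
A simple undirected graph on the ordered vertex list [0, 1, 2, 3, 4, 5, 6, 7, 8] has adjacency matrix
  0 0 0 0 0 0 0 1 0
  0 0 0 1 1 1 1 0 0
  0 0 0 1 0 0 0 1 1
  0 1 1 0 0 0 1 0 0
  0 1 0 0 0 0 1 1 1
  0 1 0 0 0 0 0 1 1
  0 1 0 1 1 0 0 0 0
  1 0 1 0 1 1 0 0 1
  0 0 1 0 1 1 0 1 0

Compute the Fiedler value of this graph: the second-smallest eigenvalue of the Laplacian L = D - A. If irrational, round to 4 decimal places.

0.8311

Each diagonal entry of L is the vertex degree and each off-diagonal entry is -1 where an edge is present, 0 otherwise; in the order [0, 1, 2, 3, 4, 5, 6, 7, 8] the diagonal is [1, 4, 3, 3, 4, 3, 3, 5, 4]. Computing the eigenvalues of L and sorting gives [0, 0.8311, 1.8316, 2.3820, 3.2625, 4.6180, 5, 5.5848, 6.4900]. The Fiedler value lambda_2 = 0.8311 is strictly positive, so the graph is connected. There is one zero in the spectrum, matching the 1 component.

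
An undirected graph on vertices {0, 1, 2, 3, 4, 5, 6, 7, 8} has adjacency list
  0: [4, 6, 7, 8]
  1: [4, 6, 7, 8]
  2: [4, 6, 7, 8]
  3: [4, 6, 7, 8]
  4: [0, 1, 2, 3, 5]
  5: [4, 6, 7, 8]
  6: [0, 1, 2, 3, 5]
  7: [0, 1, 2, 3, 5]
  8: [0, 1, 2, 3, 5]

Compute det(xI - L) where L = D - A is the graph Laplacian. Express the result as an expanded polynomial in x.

x^9 - 40x^8 + 690x^7 - 6720x^6 + 40485x^5 - 154704x^4 + 366560x^3 - 492800x^2 + 288000x

Reading degrees in the order [0, 1, 2, 3, 4, 5, 6, 7, 8] gives [4, 4, 4, 4, 5, 4, 5, 5, 5]; set D = diag(4, 4, 4, 4, 5, 4, 5, 5, 5) and form L = D - A. Computing det(xI - L) by cofactor expansion (or equivalently via sum-over-permutations) gives x^9 - 40x^8 + 690x^7 - 6720x^6 + 40485x^5 - 154704x^4 + 366560x^3 - 492800x^2 + 288000x. The constant term is 0 because L is singular (the all-ones vector lies in its kernel). By the matrix-tree theorem the graph has (1/9) * product of the nonzero eigenvalues = 32000 spanning trees.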